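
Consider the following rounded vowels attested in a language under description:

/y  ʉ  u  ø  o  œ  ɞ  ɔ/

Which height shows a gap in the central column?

high-mid

height            front     central   back    
high              y         ʉ         u       
high-mid          ø         —         o       
low-mid           œ         ɞ         ɔ       
Every height has a central member except high-mid, where /ɵ/ would be expected.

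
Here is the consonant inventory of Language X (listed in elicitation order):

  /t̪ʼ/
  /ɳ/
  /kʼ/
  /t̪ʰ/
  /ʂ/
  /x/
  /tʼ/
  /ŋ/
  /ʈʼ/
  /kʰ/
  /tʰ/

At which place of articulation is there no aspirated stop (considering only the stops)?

place of articulation  aspirated  ejective
dental            t̪ʰ       t̪ʼ     
alveolar          tʰ        tʼ      
retroflex         —         ʈʼ      
velar             kʰ        kʼ      
Every place of articulation has an aspirated member except retroflex, where /ʈʰ/ would be expected.

retroflex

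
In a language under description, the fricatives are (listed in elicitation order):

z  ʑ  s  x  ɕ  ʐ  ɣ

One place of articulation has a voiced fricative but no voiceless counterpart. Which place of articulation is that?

retroflex

alveolar: voiceless /s/, voiced /z/.
retroflex: voiceless —, voiced /ʐ/.
alveolo-palatal: voiceless /ɕ/, voiced /ʑ/.
velar: voiceless /x/, voiced /ɣ/.
Every place of articulation has a voiceless member except retroflex, where /ʂ/ would be expected.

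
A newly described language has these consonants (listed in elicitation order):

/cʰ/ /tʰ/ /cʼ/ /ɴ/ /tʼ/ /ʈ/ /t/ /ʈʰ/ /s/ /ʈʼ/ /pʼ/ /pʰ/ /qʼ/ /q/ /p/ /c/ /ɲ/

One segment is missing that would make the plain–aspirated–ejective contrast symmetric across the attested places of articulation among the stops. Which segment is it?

/qʰ/

Plain: /p/ (bilabial), /t/ (alveolar), /ʈ/ (retroflex), /c/ (palatal), /q/ (uvular).
Aspirated: /pʰ/ (bilabial), /tʰ/ (alveolar), /ʈʰ/ (retroflex), /cʰ/ (palatal).
Ejective: /pʼ/ (bilabial), /tʼ/ (alveolar), /ʈʼ/ (retroflex), /cʼ/ (palatal), /qʼ/ (uvular).
The uvular row has no aspirated member, so the gap is the aspirated uvular stop /qʰ/.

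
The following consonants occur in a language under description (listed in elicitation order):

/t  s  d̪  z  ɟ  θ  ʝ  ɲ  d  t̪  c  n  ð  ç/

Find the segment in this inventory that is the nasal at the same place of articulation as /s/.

/s/ is a voiceless alveolar fricative.
The nasal at the same place is an alveolar nasal — in this inventory, /n/.

/n/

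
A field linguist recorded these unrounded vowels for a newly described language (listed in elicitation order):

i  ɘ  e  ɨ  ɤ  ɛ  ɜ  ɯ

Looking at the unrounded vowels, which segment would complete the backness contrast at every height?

high: front /i/, central /ɨ/, back /ɯ/.
high-mid: front /e/, central /ɘ/, back /ɤ/.
low-mid: front /ɛ/, central /ɜ/, back —.
The low-mid row has no back member, so the gap is the low-mid back unrounded vowel /ʌ/.

/ʌ/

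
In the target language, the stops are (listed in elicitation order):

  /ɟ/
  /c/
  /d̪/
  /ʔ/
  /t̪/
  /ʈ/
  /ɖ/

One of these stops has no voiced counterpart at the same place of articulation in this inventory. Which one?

/ʔ/

Dental: /t̪/ ~ /d̪/
Retroflex: /ʈ/ ~ /ɖ/
Palatal: /c/ ~ /ɟ/
Glottal: only /ʔ/ (voiceless); no voiced partner.
So /ʔ/ is the unpaired segment.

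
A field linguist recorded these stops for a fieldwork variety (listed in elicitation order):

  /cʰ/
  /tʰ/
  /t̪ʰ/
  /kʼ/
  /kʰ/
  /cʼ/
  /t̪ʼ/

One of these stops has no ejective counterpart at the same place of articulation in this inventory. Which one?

Dental: /t̪ʰ/ ~ /t̪ʼ/
Palatal: /cʰ/ ~ /cʼ/
Velar: /kʰ/ ~ /kʼ/
Alveolar: only /tʰ/ (aspirated); no ejective partner.
So /tʰ/ is the unpaired segment.

/tʰ/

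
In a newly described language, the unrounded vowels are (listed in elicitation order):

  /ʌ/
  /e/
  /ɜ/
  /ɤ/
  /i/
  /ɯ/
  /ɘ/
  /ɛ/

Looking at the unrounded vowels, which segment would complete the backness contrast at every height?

Front: /i/ (high), /e/ (high-mid), /ɛ/ (low-mid).
Central: /ɘ/ (high-mid), /ɜ/ (low-mid).
Back: /ɯ/ (high), /ɤ/ (high-mid), /ʌ/ (low-mid).
The high row has no central member, so the gap is the high central unrounded vowel /ɨ/.

/ɨ/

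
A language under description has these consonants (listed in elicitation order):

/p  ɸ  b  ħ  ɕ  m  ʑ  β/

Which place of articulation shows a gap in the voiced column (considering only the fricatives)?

Voiceless: /ɸ/ (bilabial), /ɕ/ (alveolo-palatal), /ħ/ (pharyngeal).
Voiced: /β/ (bilabial), /ʑ/ (alveolo-palatal).
Every place of articulation has a voiced member except pharyngeal, where /ʕ/ would be expected.

pharyngeal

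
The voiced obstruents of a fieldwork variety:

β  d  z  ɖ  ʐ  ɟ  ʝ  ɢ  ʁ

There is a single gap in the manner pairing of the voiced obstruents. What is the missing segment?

Stop: /d/ (alveolar), /ɖ/ (retroflex), /ɟ/ (palatal), /ɢ/ (uvular).
Fricative: /β/ (bilabial), /z/ (alveolar), /ʐ/ (retroflex), /ʝ/ (palatal), /ʁ/ (uvular).
The bilabial row has no stop member, so the gap is the bilabial stop /b/.

/b/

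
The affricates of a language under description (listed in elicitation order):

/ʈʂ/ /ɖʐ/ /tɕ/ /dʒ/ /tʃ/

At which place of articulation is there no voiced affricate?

Voiceless: /tʃ/ (postalveolar), /ʈʂ/ (retroflex), /tɕ/ (alveolo-palatal).
Voiced: /dʒ/ (postalveolar), /ɖʐ/ (retroflex).
Every place of articulation has a voiced member except alveolo-palatal, where /dʑ/ would be expected.

alveolo-palatal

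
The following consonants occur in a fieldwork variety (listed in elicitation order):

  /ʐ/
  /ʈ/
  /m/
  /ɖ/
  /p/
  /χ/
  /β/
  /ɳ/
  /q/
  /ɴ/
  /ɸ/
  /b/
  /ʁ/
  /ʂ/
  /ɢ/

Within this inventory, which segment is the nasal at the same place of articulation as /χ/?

/χ/ is a voiceless uvular fricative.
The nasal at the same place is an uvular nasal — in this inventory, /ɴ/.

/ɴ/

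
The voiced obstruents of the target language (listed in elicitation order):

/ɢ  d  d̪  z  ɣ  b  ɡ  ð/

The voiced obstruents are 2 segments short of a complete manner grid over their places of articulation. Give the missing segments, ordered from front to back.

/β/, /ʁ/

Stop: /b/ (bilabial), /d̪/ (dental), /d/ (alveolar), /ɡ/ (velar), /ɢ/ (uvular).
Fricative: /ð/ (dental), /z/ (alveolar), /ɣ/ (velar).
Gaps, from front to back: bilabial lacks fricative (/β/); uvular lacks fricative (/ʁ/).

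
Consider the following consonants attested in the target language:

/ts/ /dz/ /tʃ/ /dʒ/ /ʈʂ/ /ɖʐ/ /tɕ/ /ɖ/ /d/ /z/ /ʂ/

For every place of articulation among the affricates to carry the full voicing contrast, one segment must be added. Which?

/dʑ/

place of articulation  voiceless  voiced  
alveolar          ts        dz      
postalveolar      tʃ        dʒ      
retroflex         ʈʂ        ɖʐ      
alveolo-palatal   tɕ        —       
The alveolo-palatal row has no voiced member, so the gap is the voiced alveolo-palatal affricate /dʑ/.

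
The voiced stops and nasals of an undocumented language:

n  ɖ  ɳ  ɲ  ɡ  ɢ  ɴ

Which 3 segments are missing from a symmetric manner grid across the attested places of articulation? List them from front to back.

/d/, /ɟ/, /ŋ/

place of articulation  oral stop  nasal   
alveolar          —         n       
retroflex         ɖ         ɳ       
palatal           —         ɲ       
velar             ɡ         —       
uvular            ɢ         ɴ       
Gaps, from front to back: alveolar lacks oral stop (/d/); palatal lacks oral stop (/ɟ/); velar lacks nasal (/ŋ/).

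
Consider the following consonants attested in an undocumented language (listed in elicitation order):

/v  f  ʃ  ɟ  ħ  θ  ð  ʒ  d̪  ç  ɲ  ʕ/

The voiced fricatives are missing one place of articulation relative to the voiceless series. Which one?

palatal

Voiceless: /f/ (labiodental), /θ/ (dental), /ʃ/ (postalveolar), /ç/ (palatal), /ħ/ (pharyngeal).
Voiced: /v/ (labiodental), /ð/ (dental), /ʒ/ (postalveolar), /ʕ/ (pharyngeal).
Every place of articulation has a voiced member except palatal, where /ʝ/ would be expected.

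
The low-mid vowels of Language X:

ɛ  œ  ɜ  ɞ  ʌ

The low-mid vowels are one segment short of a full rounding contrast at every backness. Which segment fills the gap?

front: unrounded /ɛ/, rounded /œ/.
central: unrounded /ɜ/, rounded /ɞ/.
back: unrounded /ʌ/, rounded —.
The back row has no rounded member, so the gap is the back rounded vowel /ɔ/.

/ɔ/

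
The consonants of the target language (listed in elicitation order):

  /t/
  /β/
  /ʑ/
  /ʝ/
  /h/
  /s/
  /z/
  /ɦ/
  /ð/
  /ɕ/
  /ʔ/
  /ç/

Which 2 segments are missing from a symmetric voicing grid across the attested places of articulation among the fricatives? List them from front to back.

bilabial: voiceless —, voiced /β/.
dental: voiceless —, voiced /ð/.
alveolar: voiceless /s/, voiced /z/.
alveolo-palatal: voiceless /ɕ/, voiced /ʑ/.
palatal: voiceless /ç/, voiced /ʝ/.
glottal: voiceless /h/, voiced /ɦ/.
Gaps, from front to back: bilabial lacks voiceless (/ɸ/); dental lacks voiceless (/θ/).

/ɸ/, /θ/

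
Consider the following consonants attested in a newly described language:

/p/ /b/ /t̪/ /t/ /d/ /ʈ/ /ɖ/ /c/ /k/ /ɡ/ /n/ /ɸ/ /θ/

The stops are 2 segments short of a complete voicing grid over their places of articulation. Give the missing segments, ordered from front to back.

/d̪/, /ɟ/

Voiceless: /p/ (bilabial), /t̪/ (dental), /t/ (alveolar), /ʈ/ (retroflex), /c/ (palatal), /k/ (velar).
Voiced: /b/ (bilabial), /d/ (alveolar), /ɖ/ (retroflex), /ɡ/ (velar).
Gaps, from front to back: dental lacks voiced (/d̪/); palatal lacks voiced (/ɟ/).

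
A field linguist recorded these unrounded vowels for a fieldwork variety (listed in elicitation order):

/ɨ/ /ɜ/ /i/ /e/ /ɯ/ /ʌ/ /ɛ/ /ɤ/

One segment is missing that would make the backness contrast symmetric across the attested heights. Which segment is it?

high: front /i/, central /ɨ/, back /ɯ/.
high-mid: front /e/, central —, back /ɤ/.
low-mid: front /ɛ/, central /ɜ/, back /ʌ/.
The high-mid row has no central member, so the gap is the high-mid central unrounded vowel /ɘ/.

/ɘ/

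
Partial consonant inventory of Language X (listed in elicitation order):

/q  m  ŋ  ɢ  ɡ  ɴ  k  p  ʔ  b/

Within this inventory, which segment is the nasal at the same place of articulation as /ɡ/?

/ŋ/

/ɡ/ is a voiced velar stop.
The nasal at the same place is a velar nasal — in this inventory, /ŋ/.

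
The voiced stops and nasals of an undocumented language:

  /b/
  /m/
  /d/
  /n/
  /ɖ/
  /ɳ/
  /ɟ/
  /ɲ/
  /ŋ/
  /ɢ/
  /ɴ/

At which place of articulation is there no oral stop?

place of articulation  oral stop  nasal   
bilabial          b         m       
alveolar          d         n       
retroflex         ɖ         ɳ       
palatal           ɟ         ɲ       
velar             —         ŋ       
uvular            ɢ         ɴ       
Every place of articulation has an oral stop member except velar, where /ɡ/ would be expected.

velar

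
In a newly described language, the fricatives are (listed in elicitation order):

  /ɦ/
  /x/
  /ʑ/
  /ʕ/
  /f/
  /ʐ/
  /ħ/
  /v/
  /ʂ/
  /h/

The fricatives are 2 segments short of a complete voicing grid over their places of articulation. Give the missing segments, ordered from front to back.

/ɕ/, /ɣ/

labiodental: voiceless /f/, voiced /v/.
retroflex: voiceless /ʂ/, voiced /ʐ/.
alveolo-palatal: voiceless —, voiced /ʑ/.
velar: voiceless /x/, voiced —.
pharyngeal: voiceless /ħ/, voiced /ʕ/.
glottal: voiceless /h/, voiced /ɦ/.
Gaps, from front to back: alveolo-palatal lacks voiceless (/ɕ/); velar lacks voiced (/ɣ/).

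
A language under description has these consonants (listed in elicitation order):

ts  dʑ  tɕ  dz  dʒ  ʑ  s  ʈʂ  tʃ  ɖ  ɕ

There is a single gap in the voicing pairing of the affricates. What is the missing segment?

/ɖʐ/

alveolar: voiceless /ts/, voiced /dz/.
postalveolar: voiceless /tʃ/, voiced /dʒ/.
retroflex: voiceless /ʈʂ/, voiced —.
alveolo-palatal: voiceless /tɕ/, voiced /dʑ/.
The retroflex row has no voiced member, so the gap is the voiced retroflex affricate /ɖʐ/.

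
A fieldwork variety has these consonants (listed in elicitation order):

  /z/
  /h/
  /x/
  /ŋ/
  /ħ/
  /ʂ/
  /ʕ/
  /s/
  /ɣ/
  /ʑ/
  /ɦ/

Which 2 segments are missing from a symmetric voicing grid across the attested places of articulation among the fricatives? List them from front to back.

/ʐ/, /ɕ/

Voiceless: /s/ (alveolar), /ʂ/ (retroflex), /x/ (velar), /ħ/ (pharyngeal), /h/ (glottal).
Voiced: /z/ (alveolar), /ʑ/ (alveolo-palatal), /ɣ/ (velar), /ʕ/ (pharyngeal), /ɦ/ (glottal).
Gaps, from front to back: retroflex lacks voiced (/ʐ/); alveolo-palatal lacks voiceless (/ɕ/).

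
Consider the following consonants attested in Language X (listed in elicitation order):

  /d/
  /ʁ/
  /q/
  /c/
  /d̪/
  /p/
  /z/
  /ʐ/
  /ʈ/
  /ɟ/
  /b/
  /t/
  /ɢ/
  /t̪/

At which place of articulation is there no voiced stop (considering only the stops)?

retroflex

Voiceless: /p/ (bilabial), /t̪/ (dental), /t/ (alveolar), /ʈ/ (retroflex), /c/ (palatal), /q/ (uvular).
Voiced: /b/ (bilabial), /d̪/ (dental), /d/ (alveolar), /ɟ/ (palatal), /ɢ/ (uvular).
Every place of articulation has a voiced member except retroflex, where /ɖ/ would be expected.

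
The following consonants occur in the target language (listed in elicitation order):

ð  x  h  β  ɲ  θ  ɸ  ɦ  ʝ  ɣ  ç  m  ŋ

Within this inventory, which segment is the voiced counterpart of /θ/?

/ð/

/θ/ is a voiceless dental fricative.
The voiced counterpart is a voiced dental fricative — in this inventory, /ð/.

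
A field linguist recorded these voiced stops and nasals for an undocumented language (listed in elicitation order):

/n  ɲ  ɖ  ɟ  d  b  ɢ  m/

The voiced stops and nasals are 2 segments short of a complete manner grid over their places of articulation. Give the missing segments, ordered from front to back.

Oral stop: /b/ (bilabial), /d/ (alveolar), /ɖ/ (retroflex), /ɟ/ (palatal), /ɢ/ (uvular).
Nasal: /m/ (bilabial), /n/ (alveolar), /ɲ/ (palatal).
Gaps, from front to back: retroflex lacks nasal (/ɳ/); uvular lacks nasal (/ɴ/).

/ɳ/, /ɴ/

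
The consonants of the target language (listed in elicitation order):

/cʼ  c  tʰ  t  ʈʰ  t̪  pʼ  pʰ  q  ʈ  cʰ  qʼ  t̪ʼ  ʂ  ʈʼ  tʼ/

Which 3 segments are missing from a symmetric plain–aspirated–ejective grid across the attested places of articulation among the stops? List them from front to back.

/p/, /t̪ʰ/, /qʰ/

place of articulation  plain     aspirated  ejective
bilabial          —         pʰ        pʼ      
dental            t̪        —         t̪ʼ     
alveolar          t         tʰ        tʼ      
retroflex         ʈ         ʈʰ        ʈʼ      
palatal           c         cʰ        cʼ      
uvular            q         —         qʼ      
Gaps, from front to back: bilabial lacks plain (/p/); dental lacks aspirated (/t̪ʰ/); uvular lacks aspirated (/qʰ/).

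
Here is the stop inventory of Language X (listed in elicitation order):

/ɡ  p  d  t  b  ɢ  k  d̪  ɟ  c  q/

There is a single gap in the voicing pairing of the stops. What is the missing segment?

/t̪/

bilabial: voiceless /p/, voiced /b/.
dental: voiceless —, voiced /d̪/.
alveolar: voiceless /t/, voiced /d/.
palatal: voiceless /c/, voiced /ɟ/.
velar: voiceless /k/, voiced /ɡ/.
uvular: voiceless /q/, voiced /ɢ/.
The dental row has no voiceless member, so the gap is the voiceless dental stop /t̪/.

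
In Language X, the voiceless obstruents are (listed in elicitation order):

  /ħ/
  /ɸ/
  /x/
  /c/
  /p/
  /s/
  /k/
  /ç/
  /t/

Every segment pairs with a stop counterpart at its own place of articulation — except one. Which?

/ħ/

Bilabial: /p/ ~ /ɸ/
Alveolar: /t/ ~ /s/
Palatal: /c/ ~ /ç/
Velar: /k/ ~ /x/
Pharyngeal: only /ħ/ (fricative); no stop partner.
So /ħ/ is the unpaired segment.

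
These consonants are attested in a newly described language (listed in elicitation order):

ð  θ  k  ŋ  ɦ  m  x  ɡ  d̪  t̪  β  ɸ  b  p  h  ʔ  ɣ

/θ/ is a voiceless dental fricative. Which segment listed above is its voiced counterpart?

The voiced counterpart is a voiced dental fricative — in this inventory, /ð/.

/ð/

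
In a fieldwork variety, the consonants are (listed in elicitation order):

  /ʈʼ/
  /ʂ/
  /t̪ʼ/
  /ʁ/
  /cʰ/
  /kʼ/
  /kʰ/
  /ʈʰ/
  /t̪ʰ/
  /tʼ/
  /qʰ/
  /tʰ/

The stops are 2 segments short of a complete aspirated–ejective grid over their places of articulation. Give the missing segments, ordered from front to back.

/cʼ/, /qʼ/

place of articulation  aspirated  ejective
dental            t̪ʰ       t̪ʼ     
alveolar          tʰ        tʼ      
retroflex         ʈʰ        ʈʼ      
palatal           cʰ        —       
velar             kʰ        kʼ      
uvular            qʰ        —       
Gaps, from front to back: palatal lacks ejective (/cʼ/); uvular lacks ejective (/qʼ/).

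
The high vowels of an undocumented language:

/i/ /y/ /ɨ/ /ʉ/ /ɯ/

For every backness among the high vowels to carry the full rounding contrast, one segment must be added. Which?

/u/

Unrounded: /i/ (front), /ɨ/ (central), /ɯ/ (back).
Rounded: /y/ (front), /ʉ/ (central).
The back row has no rounded member, so the gap is the back rounded vowel /u/.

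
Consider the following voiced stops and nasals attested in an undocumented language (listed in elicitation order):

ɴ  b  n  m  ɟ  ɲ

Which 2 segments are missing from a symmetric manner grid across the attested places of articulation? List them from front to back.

place of articulation  oral stop  nasal   
bilabial          b         m       
alveolar          —         n       
palatal           ɟ         ɲ       
uvular            —         ɴ       
Gaps, from front to back: alveolar lacks oral stop (/d/); uvular lacks oral stop (/ɢ/).

/d/, /ɢ/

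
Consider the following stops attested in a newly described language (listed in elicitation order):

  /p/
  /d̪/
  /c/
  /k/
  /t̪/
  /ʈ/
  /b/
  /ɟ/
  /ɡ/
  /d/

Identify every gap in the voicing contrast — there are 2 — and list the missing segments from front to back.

Voiceless: /p/ (bilabial), /t̪/ (dental), /ʈ/ (retroflex), /c/ (palatal), /k/ (velar).
Voiced: /b/ (bilabial), /d̪/ (dental), /d/ (alveolar), /ɟ/ (palatal), /ɡ/ (velar).
Gaps, from front to back: alveolar lacks voiceless (/t/); retroflex lacks voiced (/ɖ/).

/t/, /ɖ/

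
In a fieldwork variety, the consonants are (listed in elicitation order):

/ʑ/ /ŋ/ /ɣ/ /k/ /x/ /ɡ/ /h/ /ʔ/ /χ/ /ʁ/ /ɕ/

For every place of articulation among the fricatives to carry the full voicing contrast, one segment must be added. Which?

/ɦ/

alveolo-palatal: voiceless /ɕ/, voiced /ʑ/.
velar: voiceless /x/, voiced /ɣ/.
uvular: voiceless /χ/, voiced /ʁ/.
glottal: voiceless /h/, voiced —.
The glottal row has no voiced member, so the gap is the voiced glottal fricative /ɦ/.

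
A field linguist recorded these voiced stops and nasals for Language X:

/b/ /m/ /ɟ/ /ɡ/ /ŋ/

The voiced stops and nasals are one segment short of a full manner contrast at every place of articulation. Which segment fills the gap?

Oral stop: /b/ (bilabial), /ɟ/ (palatal), /ɡ/ (velar).
Nasal: /m/ (bilabial), /ŋ/ (velar).
The palatal row has no nasal member, so the gap is the palatal nasal /ɲ/.

/ɲ/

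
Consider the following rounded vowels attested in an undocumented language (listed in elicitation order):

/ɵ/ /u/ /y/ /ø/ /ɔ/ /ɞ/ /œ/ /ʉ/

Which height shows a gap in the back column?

high-mid

height            front     central   back    
high              y         ʉ         u       
high-mid          ø         ɵ         —       
low-mid           œ         ɞ         ɔ       
Every height has a back member except high-mid, where /o/ would be expected.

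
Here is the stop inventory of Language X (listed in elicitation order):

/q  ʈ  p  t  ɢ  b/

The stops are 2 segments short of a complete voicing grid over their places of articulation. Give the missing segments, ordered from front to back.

bilabial: voiceless /p/, voiced /b/.
alveolar: voiceless /t/, voiced —.
retroflex: voiceless /ʈ/, voiced —.
uvular: voiceless /q/, voiced /ɢ/.
Gaps, from front to back: alveolar lacks voiced (/d/); retroflex lacks voiced (/ɖ/).

/d/, /ɖ/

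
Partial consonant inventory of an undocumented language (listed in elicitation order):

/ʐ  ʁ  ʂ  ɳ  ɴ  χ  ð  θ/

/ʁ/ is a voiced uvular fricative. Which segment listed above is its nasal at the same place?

/ɴ/

The nasal at the same place is an uvular nasal — in this inventory, /ɴ/.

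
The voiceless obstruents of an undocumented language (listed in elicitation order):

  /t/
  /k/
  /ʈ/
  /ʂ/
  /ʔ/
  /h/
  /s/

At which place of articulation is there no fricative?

place of articulation  stop      fricative
alveolar          t         s       
retroflex         ʈ         ʂ       
velar             k         —       
glottal           ʔ         h       
Every place of articulation has a fricative member except velar, where /x/ would be expected.

velar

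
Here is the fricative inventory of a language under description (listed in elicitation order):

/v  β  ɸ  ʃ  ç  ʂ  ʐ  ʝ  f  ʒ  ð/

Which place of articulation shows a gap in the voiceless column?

Voiceless: /ɸ/ (bilabial), /f/ (labiodental), /ʃ/ (postalveolar), /ʂ/ (retroflex), /ç/ (palatal).
Voiced: /β/ (bilabial), /v/ (labiodental), /ð/ (dental), /ʒ/ (postalveolar), /ʐ/ (retroflex), /ʝ/ (palatal).
Every place of articulation has a voiceless member except dental, where /θ/ would be expected.

dental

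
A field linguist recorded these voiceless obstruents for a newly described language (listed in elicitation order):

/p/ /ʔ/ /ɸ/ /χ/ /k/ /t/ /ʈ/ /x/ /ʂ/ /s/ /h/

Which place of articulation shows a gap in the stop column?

Stop: /p/ (bilabial), /t/ (alveolar), /ʈ/ (retroflex), /k/ (velar), /ʔ/ (glottal).
Fricative: /ɸ/ (bilabial), /s/ (alveolar), /ʂ/ (retroflex), /x/ (velar), /χ/ (uvular), /h/ (glottal).
Every place of articulation has a stop member except uvular, where /q/ would be expected.

uvular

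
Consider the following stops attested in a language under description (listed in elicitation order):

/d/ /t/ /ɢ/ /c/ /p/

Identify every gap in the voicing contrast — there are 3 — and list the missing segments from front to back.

bilabial: voiceless /p/, voiced —.
alveolar: voiceless /t/, voiced /d/.
palatal: voiceless /c/, voiced —.
uvular: voiceless —, voiced /ɢ/.
Gaps, from front to back: bilabial lacks voiced (/b/); palatal lacks voiced (/ɟ/); uvular lacks voiceless (/q/).

/b/, /ɟ/, /q/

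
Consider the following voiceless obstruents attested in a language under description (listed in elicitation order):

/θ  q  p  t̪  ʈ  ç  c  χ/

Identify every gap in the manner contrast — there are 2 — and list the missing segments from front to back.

/ɸ/, /ʂ/

Stop: /p/ (bilabial), /t̪/ (dental), /ʈ/ (retroflex), /c/ (palatal), /q/ (uvular).
Fricative: /θ/ (dental), /ç/ (palatal), /χ/ (uvular).
Gaps, from front to back: bilabial lacks fricative (/ɸ/); retroflex lacks fricative (/ʂ/).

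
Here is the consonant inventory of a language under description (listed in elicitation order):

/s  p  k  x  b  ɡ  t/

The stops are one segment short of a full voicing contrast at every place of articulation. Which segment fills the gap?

/d/

place of articulation  voiceless  voiced  
bilabial          p         b       
alveolar          t         —       
velar             k         ɡ       
The alveolar row has no voiced member, so the gap is the voiced alveolar stop /d/.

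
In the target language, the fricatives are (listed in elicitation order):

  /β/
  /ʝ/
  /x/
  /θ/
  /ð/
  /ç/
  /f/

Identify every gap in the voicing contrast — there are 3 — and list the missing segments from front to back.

/ɸ/, /v/, /ɣ/

Voiceless: /f/ (labiodental), /θ/ (dental), /ç/ (palatal), /x/ (velar).
Voiced: /β/ (bilabial), /ð/ (dental), /ʝ/ (palatal).
Gaps, from front to back: bilabial lacks voiceless (/ɸ/); labiodental lacks voiced (/v/); velar lacks voiced (/ɣ/).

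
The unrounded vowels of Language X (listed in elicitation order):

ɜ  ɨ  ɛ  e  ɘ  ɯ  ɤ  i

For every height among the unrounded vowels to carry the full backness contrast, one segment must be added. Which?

height            front     central   back    
high              i         ɨ         ɯ       
high-mid          e         ɘ         ɤ       
low-mid           ɛ         ɜ         —       
The low-mid row has no back member, so the gap is the low-mid back unrounded vowel /ʌ/.

/ʌ/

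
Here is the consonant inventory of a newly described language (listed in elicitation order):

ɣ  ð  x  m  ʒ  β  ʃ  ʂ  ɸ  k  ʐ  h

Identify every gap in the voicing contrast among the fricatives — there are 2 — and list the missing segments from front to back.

/θ/, /ɦ/

Voiceless: /ɸ/ (bilabial), /ʃ/ (postalveolar), /ʂ/ (retroflex), /x/ (velar), /h/ (glottal).
Voiced: /β/ (bilabial), /ð/ (dental), /ʒ/ (postalveolar), /ʐ/ (retroflex), /ɣ/ (velar).
Gaps, from front to back: dental lacks voiceless (/θ/); glottal lacks voiced (/ɦ/).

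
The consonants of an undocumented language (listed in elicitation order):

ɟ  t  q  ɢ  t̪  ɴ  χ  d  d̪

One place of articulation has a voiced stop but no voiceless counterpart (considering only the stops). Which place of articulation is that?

palatal

place of articulation  voiceless  voiced  
dental            t̪        d̪      
alveolar          t         d       
palatal           —         ɟ       
uvular            q         ɢ       
Every place of articulation has a voiceless member except palatal, where /c/ would be expected.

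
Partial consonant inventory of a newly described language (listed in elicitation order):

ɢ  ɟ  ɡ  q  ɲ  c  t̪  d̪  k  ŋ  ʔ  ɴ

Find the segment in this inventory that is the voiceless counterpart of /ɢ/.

/ɢ/ is a voiced uvular stop.
The voiceless counterpart is a voiceless uvular stop — in this inventory, /q/.

/q/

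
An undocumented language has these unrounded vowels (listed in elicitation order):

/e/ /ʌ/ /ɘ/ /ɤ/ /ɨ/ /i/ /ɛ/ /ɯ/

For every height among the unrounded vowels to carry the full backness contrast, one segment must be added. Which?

/ɜ/

Front: /i/ (high), /e/ (high-mid), /ɛ/ (low-mid).
Central: /ɨ/ (high), /ɘ/ (high-mid).
Back: /ɯ/ (high), /ɤ/ (high-mid), /ʌ/ (low-mid).
The low-mid row has no central member, so the gap is the low-mid central unrounded vowel /ɜ/.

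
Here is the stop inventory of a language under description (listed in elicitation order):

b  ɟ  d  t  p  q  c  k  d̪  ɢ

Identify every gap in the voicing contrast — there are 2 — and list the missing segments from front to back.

/t̪/, /ɡ/

Voiceless: /p/ (bilabial), /t/ (alveolar), /c/ (palatal), /k/ (velar), /q/ (uvular).
Voiced: /b/ (bilabial), /d̪/ (dental), /d/ (alveolar), /ɟ/ (palatal), /ɢ/ (uvular).
Gaps, from front to back: dental lacks voiceless (/t̪/); velar lacks voiced (/ɡ/).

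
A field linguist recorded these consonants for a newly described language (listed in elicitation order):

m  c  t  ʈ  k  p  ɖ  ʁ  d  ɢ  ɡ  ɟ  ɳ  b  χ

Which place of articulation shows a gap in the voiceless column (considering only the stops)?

uvular

Voiceless: /p/ (bilabial), /t/ (alveolar), /ʈ/ (retroflex), /c/ (palatal), /k/ (velar).
Voiced: /b/ (bilabial), /d/ (alveolar), /ɖ/ (retroflex), /ɟ/ (palatal), /ɡ/ (velar), /ɢ/ (uvular).
Every place of articulation has a voiceless member except uvular, where /q/ would be expected.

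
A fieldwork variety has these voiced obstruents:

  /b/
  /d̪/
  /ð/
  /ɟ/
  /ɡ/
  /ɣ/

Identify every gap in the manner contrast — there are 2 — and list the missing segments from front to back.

Stop: /b/ (bilabial), /d̪/ (dental), /ɟ/ (palatal), /ɡ/ (velar).
Fricative: /ð/ (dental), /ɣ/ (velar).
Gaps, from front to back: bilabial lacks fricative (/β/); palatal lacks fricative (/ʝ/).

/β/, /ʝ/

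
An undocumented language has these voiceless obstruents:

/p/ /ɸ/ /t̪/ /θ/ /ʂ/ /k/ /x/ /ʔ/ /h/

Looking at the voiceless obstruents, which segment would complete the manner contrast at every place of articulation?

/ʈ/

Stop: /p/ (bilabial), /t̪/ (dental), /k/ (velar), /ʔ/ (glottal).
Fricative: /ɸ/ (bilabial), /θ/ (dental), /ʂ/ (retroflex), /x/ (velar), /h/ (glottal).
The retroflex row has no stop member, so the gap is the retroflex stop /ʈ/.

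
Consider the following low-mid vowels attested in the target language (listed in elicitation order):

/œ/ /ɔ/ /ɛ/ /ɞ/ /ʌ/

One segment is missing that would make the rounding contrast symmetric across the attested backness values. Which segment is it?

front: unrounded /ɛ/, rounded /œ/.
central: unrounded —, rounded /ɞ/.
back: unrounded /ʌ/, rounded /ɔ/.
The central row has no unrounded member, so the gap is the central unrounded vowel /ɜ/.

/ɜ/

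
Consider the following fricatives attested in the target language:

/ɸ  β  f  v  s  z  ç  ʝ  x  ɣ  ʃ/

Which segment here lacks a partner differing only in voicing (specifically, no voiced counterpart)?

/ʃ/

Bilabial: /ɸ/ ~ /β/
Labiodental: /f/ ~ /v/
Alveolar: /s/ ~ /z/
Palatal: /ç/ ~ /ʝ/
Velar: /x/ ~ /ɣ/
Postalveolar: only /ʃ/ (voiceless); no voiced partner.
So /ʃ/ is the unpaired segment.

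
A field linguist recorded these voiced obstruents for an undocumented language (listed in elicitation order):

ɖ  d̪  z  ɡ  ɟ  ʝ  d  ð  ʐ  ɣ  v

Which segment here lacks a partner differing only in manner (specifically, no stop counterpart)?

Dental: /d̪/ ~ /ð/
Alveolar: /d/ ~ /z/
Retroflex: /ɖ/ ~ /ʐ/
Palatal: /ɟ/ ~ /ʝ/
Velar: /ɡ/ ~ /ɣ/
Labiodental: only /v/ (fricative); no stop partner.
So /v/ is the unpaired segment.

/v/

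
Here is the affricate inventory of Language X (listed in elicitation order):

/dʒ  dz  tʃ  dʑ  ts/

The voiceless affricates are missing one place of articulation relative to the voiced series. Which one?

alveolar: voiceless /ts/, voiced /dz/.
postalveolar: voiceless /tʃ/, voiced /dʒ/.
alveolo-palatal: voiceless —, voiced /dʑ/.
Every place of articulation has a voiceless member except alveolo-palatal, where /tɕ/ would be expected.

alveolo-palatal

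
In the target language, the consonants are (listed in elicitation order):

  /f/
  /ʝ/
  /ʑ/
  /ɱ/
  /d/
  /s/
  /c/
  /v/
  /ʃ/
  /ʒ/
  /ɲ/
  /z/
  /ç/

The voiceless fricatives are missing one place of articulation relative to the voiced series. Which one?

Voiceless: /f/ (labiodental), /s/ (alveolar), /ʃ/ (postalveolar), /ç/ (palatal).
Voiced: /v/ (labiodental), /z/ (alveolar), /ʒ/ (postalveolar), /ʑ/ (alveolo-palatal), /ʝ/ (palatal).
Every place of articulation has a voiceless member except alveolo-palatal, where /ɕ/ would be expected.

alveolo-palatal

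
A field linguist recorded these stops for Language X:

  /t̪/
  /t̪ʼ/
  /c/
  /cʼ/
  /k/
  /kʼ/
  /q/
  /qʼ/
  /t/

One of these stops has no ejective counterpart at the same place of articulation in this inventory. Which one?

/t/

Dental: /t̪/ ~ /t̪ʼ/
Palatal: /c/ ~ /cʼ/
Velar: /k/ ~ /kʼ/
Uvular: /q/ ~ /qʼ/
Alveolar: only /t/ (plain); no ejective partner.
So /t/ is the unpaired segment.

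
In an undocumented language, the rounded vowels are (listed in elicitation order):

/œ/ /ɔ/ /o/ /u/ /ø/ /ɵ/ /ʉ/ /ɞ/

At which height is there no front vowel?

height            front     central   back    
high              —         ʉ         u       
high-mid          ø         ɵ         o       
low-mid           œ         ɞ         ɔ       
Every height has a front member except high, where /y/ would be expected.

high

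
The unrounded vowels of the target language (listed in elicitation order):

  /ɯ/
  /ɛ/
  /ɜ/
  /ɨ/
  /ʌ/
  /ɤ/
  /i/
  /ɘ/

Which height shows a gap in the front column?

Front: /i/ (high), /ɛ/ (low-mid).
Central: /ɨ/ (high), /ɘ/ (high-mid), /ɜ/ (low-mid).
Back: /ɯ/ (high), /ɤ/ (high-mid), /ʌ/ (low-mid).
Every height has a front member except high-mid, where /e/ would be expected.

high-mid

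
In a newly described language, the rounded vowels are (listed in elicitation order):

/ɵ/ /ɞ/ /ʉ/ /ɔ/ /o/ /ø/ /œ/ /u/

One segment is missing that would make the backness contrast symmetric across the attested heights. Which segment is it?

/y/

Front: /ø/ (high-mid), /œ/ (low-mid).
Central: /ʉ/ (high), /ɵ/ (high-mid), /ɞ/ (low-mid).
Back: /u/ (high), /o/ (high-mid), /ɔ/ (low-mid).
The high row has no front member, so the gap is the high front rounded vowel /y/.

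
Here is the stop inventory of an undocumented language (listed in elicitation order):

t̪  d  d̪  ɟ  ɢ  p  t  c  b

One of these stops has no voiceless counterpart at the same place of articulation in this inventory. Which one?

Bilabial: /p/ ~ /b/
Dental: /t̪/ ~ /d̪/
Alveolar: /t/ ~ /d/
Palatal: /c/ ~ /ɟ/
Uvular: only /ɢ/ (voiced); no voiceless partner.
So /ɢ/ is the unpaired segment.

/ɢ/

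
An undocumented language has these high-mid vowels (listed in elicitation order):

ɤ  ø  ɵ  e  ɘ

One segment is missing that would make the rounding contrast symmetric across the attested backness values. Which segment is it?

backness          unrounded  rounded 
front             e         ø       
central           ɘ         ɵ       
back              ɤ         —       
The back row has no rounded member, so the gap is the back rounded vowel /o/.

/o/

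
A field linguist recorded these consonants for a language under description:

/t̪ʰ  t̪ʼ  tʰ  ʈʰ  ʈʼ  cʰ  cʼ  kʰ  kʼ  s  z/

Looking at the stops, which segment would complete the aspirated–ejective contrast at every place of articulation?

Aspirated: /t̪ʰ/ (dental), /tʰ/ (alveolar), /ʈʰ/ (retroflex), /cʰ/ (palatal), /kʰ/ (velar).
Ejective: /t̪ʼ/ (dental), /ʈʼ/ (retroflex), /cʼ/ (palatal), /kʼ/ (velar).
The alveolar row has no ejective member, so the gap is the ejective alveolar stop /tʼ/.

/tʼ/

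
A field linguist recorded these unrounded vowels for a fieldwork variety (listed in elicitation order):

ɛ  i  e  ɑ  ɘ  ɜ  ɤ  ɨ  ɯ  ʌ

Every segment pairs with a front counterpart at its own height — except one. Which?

High: /i/ ~ /ɨ/ ~ /ɯ/
High-mid: /e/ ~ /ɘ/ ~ /ɤ/
Low-mid: /ɛ/ ~ /ɜ/ ~ /ʌ/
Low: only /ɑ/ (back); no front partner.
So /ɑ/ is the unpaired segment.

/ɑ/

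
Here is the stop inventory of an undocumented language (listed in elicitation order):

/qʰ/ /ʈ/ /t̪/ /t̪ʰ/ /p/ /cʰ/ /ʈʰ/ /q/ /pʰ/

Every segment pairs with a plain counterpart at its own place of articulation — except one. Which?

/cʰ/

Bilabial: /p/ ~ /pʰ/
Dental: /t̪/ ~ /t̪ʰ/
Retroflex: /ʈ/ ~ /ʈʰ/
Uvular: /q/ ~ /qʰ/
Palatal: only /cʰ/ (aspirated); no plain partner.
So /cʰ/ is the unpaired segment.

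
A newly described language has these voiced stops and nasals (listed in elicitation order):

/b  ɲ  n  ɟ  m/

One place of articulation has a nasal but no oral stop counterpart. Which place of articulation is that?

place of articulation  oral stop  nasal   
bilabial          b         m       
alveolar          —         n       
palatal           ɟ         ɲ       
Every place of articulation has an oral stop member except alveolar, where /d/ would be expected.

alveolar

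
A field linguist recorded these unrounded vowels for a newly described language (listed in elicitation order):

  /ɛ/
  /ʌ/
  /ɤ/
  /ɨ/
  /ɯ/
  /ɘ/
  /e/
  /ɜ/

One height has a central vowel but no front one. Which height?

high

high: front —, central /ɨ/, back /ɯ/.
high-mid: front /e/, central /ɘ/, back /ɤ/.
low-mid: front /ɛ/, central /ɜ/, back /ʌ/.
Every height has a front member except high, where /i/ would be expected.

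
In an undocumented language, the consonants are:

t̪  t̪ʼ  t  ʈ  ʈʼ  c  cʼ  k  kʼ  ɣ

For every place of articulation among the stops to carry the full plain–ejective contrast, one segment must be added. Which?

/tʼ/

Plain: /t̪/ (dental), /t/ (alveolar), /ʈ/ (retroflex), /c/ (palatal), /k/ (velar).
Ejective: /t̪ʼ/ (dental), /ʈʼ/ (retroflex), /cʼ/ (palatal), /kʼ/ (velar).
The alveolar row has no ejective member, so the gap is the ejective alveolar stop /tʼ/.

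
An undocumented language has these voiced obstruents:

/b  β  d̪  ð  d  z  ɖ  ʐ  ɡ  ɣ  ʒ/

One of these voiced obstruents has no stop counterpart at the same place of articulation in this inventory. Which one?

/ʒ/

Bilabial: /b/ ~ /β/
Dental: /d̪/ ~ /ð/
Alveolar: /d/ ~ /z/
Retroflex: /ɖ/ ~ /ʐ/
Velar: /ɡ/ ~ /ɣ/
Postalveolar: only /ʒ/ (fricative); no stop partner.
So /ʒ/ is the unpaired segment.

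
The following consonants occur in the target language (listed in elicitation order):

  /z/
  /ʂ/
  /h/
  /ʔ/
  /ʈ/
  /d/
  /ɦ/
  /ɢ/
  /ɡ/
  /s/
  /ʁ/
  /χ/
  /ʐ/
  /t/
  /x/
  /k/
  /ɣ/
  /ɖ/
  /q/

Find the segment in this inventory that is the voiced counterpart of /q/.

/q/ is a voiceless uvular stop.
The voiced counterpart is a voiced uvular stop — in this inventory, /ɢ/.

/ɢ/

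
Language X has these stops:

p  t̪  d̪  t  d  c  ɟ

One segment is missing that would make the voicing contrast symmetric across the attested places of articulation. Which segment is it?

/b/

Voiceless: /p/ (bilabial), /t̪/ (dental), /t/ (alveolar), /c/ (palatal).
Voiced: /d̪/ (dental), /d/ (alveolar), /ɟ/ (palatal).
The bilabial row has no voiced member, so the gap is the voiced bilabial stop /b/.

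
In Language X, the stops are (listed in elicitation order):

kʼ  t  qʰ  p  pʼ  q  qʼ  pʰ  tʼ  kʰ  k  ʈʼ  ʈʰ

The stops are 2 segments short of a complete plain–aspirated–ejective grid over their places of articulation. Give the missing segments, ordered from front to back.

/tʰ/, /ʈ/

place of articulation  plain     aspirated  ejective
bilabial          p         pʰ        pʼ      
alveolar          t         —         tʼ      
retroflex         —         ʈʰ        ʈʼ      
velar             k         kʰ        kʼ      
uvular            q         qʰ        qʼ      
Gaps, from front to back: alveolar lacks aspirated (/tʰ/); retroflex lacks plain (/ʈ/).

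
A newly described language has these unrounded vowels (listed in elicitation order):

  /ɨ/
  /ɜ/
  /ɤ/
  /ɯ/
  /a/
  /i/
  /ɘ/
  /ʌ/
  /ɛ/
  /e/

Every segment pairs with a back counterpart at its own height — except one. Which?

/a/

High: /i/ ~ /ɨ/ ~ /ɯ/
High-mid: /e/ ~ /ɘ/ ~ /ɤ/
Low-mid: /ɛ/ ~ /ɜ/ ~ /ʌ/
Low: only /a/ (front); no back partner.
So /a/ is the unpaired segment.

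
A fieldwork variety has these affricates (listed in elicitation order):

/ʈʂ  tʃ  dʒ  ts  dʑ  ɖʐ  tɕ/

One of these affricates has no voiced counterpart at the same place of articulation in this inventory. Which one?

/ts/

Postalveolar: /tʃ/ ~ /dʒ/
Retroflex: /ʈʂ/ ~ /ɖʐ/
Alveolo-palatal: /tɕ/ ~ /dʑ/
Alveolar: only /ts/ (voiceless); no voiced partner.
So /ts/ is the unpaired segment.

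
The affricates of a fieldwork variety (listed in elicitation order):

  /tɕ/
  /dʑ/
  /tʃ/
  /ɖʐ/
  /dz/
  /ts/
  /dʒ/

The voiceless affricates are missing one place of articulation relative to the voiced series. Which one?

place of articulation  voiceless  voiced  
alveolar          ts        dz      
postalveolar      tʃ        dʒ      
retroflex         —         ɖʐ      
alveolo-palatal   tɕ        dʑ      
Every place of articulation has a voiceless member except retroflex, where /ʈʂ/ would be expected.

retroflex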